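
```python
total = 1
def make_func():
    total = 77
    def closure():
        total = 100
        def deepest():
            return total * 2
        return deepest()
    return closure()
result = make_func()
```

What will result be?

Step 1: deepest() looks up total through LEGB: not local, finds total = 100 in enclosing closure().
Step 2: Returns 100 * 2 = 200.
Step 3: result = 200

The answer is 200.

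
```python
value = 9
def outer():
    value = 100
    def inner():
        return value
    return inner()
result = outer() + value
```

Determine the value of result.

Step 1: Global value = 9. outer() shadows with value = 100.
Step 2: inner() returns enclosing value = 100. outer() = 100.
Step 3: result = 100 + global value (9) = 109

The answer is 109.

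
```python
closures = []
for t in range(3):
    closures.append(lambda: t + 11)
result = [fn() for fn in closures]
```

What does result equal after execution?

Step 1: All lambdas capture t by reference. After the loop, t = 2.
Step 2: Each call returns 2 + 11 = 13.
Step 3: result = [13, 13, 13]

The answer is [13, 13, 13].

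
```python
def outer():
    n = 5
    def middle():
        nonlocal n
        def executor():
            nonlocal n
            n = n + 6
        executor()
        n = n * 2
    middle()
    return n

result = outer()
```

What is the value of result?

Step 1: n = 5.
Step 2: executor() adds 6: n = 5 + 6 = 11.
Step 3: middle() doubles: n = 11 * 2 = 22.
Step 4: result = 22

The answer is 22.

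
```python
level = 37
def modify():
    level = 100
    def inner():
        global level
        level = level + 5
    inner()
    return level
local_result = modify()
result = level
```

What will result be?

Step 1: Global level = 37. modify() creates local level = 100.
Step 2: inner() declares global level and adds 5: global level = 37 + 5 = 42.
Step 3: modify() returns its local level = 100 (unaffected by inner).
Step 4: result = global level = 42

The answer is 42.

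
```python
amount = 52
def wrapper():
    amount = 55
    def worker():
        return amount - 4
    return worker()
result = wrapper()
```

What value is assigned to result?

Step 1: wrapper() shadows global amount with amount = 55.
Step 2: worker() finds amount = 55 in enclosing scope, computes 55 - 4 = 51.
Step 3: result = 51

The answer is 51.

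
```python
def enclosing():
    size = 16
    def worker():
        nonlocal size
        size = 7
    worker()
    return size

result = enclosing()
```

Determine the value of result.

Step 1: enclosing() sets size = 16.
Step 2: worker() uses nonlocal to reassign size = 7.
Step 3: result = 7

The answer is 7.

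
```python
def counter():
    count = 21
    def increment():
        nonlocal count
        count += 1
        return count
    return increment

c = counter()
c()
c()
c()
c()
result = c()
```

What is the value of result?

Step 1: counter() creates closure with count = 21.
Step 2: Each c() call increments count via nonlocal. After 5 calls: 21 + 5 = 26.
Step 3: result = 26

The answer is 26.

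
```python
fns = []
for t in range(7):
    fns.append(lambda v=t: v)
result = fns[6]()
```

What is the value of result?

Step 1: Default argument v=t captures t's value at each iteration.
Step 2: fns[6] captured v = 6 when t was 6.
Step 3: result = 6

The answer is 6.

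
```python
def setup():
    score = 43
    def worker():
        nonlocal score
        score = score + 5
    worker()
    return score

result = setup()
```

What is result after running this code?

Step 1: setup() sets score = 43.
Step 2: worker() uses nonlocal to modify score in setup's scope: score = 43 + 5 = 48.
Step 3: setup() returns the modified score = 48

The answer is 48.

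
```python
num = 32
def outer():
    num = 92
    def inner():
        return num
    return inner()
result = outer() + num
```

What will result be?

Step 1: Global num = 32. outer() shadows with num = 92.
Step 2: inner() returns enclosing num = 92. outer() = 92.
Step 3: result = 92 + global num (32) = 124

The answer is 124.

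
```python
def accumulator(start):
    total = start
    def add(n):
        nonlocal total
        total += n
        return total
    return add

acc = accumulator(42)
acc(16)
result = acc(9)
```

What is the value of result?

Step 1: accumulator(42) creates closure with total = 42.
Step 2: First acc(16): total = 42 + 16 = 58.
Step 3: Second acc(9): total = 58 + 9 = 67. result = 67

The answer is 67.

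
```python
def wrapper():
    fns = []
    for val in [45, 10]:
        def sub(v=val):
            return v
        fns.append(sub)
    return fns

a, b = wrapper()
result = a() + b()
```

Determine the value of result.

Step 1: Default argument v=val captures val at each iteration.
Step 2: a() returns 45 (captured at first iteration), b() returns 10 (captured at second).
Step 3: result = 45 + 10 = 55

The answer is 55.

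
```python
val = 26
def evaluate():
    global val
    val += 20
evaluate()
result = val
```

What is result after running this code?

Step 1: val = 26 globally.
Step 2: evaluate() modifies global val: val += 20 = 46.
Step 3: result = 46

The answer is 46.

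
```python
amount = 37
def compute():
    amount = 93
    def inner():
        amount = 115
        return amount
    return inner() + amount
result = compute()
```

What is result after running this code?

Step 1: compute() has local amount = 93. inner() has local amount = 115.
Step 2: inner() returns its local amount = 115.
Step 3: compute() returns 115 + its own amount (93) = 208

The answer is 208.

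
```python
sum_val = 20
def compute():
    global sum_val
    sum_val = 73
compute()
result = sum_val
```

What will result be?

Step 1: sum_val = 20 globally.
Step 2: compute() declares global sum_val and sets it to 73.
Step 3: After compute(), global sum_val = 73. result = 73

The answer is 73.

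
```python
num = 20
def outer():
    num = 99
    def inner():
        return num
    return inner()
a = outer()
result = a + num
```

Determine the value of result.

Step 1: outer() has local num = 99. inner() reads from enclosing.
Step 2: outer() returns 99. Global num = 20 unchanged.
Step 3: result = 99 + 20 = 119

The answer is 119.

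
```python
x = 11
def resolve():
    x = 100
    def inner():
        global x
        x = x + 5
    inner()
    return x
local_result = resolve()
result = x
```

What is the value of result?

Step 1: Global x = 11. resolve() creates local x = 100.
Step 2: inner() declares global x and adds 5: global x = 11 + 5 = 16.
Step 3: resolve() returns its local x = 100 (unaffected by inner).
Step 4: result = global x = 16

The answer is 16.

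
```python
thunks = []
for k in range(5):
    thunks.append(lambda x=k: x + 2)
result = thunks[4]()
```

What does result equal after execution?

Step 1: Default argument x=k captures k's value at definition time.
Step 2: thunks[4] was defined when k = 4, so x defaults to 4.
Step 3: result = 4 + 2 = 6 (default arg fixes the late binding issue)

The answer is 6.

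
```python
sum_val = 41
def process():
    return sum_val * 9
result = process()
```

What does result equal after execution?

Step 1: sum_val = 41 is defined globally.
Step 2: process() looks up sum_val from global scope = 41, then computes 41 * 9 = 369.
Step 3: result = 369

The answer is 369.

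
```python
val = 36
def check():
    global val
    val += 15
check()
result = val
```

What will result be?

Step 1: val = 36 globally.
Step 2: check() modifies global val: val += 15 = 51.
Step 3: result = 51

The answer is 51.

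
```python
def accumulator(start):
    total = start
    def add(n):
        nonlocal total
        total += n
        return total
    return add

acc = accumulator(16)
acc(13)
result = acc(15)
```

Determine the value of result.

Step 1: accumulator(16) creates closure with total = 16.
Step 2: First acc(13): total = 16 + 13 = 29.
Step 3: Second acc(15): total = 29 + 15 = 44. result = 44

The answer is 44.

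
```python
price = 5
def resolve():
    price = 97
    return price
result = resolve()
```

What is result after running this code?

Step 1: Global price = 5.
Step 2: resolve() creates local price = 97, shadowing the global.
Step 3: Returns local price = 97. result = 97

The answer is 97.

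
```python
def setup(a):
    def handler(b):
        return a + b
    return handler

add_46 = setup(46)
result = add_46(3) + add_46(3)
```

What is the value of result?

Step 1: add_46 captures a = 46.
Step 2: add_46(3) = 46 + 3 = 49, called twice.
Step 3: result = 49 + 49 = 98

The answer is 98.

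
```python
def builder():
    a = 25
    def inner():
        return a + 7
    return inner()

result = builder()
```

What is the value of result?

Step 1: builder() defines a = 25.
Step 2: inner() reads a = 25 from enclosing scope, returns 25 + 7 = 32.
Step 3: result = 32

The answer is 32.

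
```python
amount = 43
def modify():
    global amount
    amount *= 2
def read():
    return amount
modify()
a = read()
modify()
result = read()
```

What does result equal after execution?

Step 1: amount = 43.
Step 2: First modify(): amount = 43 * 2 = 86.
Step 3: Second modify(): amount = 86 * 2 = 172.
Step 4: read() returns 172

The answer is 172.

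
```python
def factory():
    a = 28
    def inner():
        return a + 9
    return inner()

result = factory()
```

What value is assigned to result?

Step 1: factory() defines a = 28.
Step 2: inner() reads a = 28 from enclosing scope, returns 28 + 9 = 37.
Step 3: result = 37

The answer is 37.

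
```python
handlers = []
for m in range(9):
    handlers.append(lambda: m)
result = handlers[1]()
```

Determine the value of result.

Step 1: The loop creates 9 lambdas, all referencing the same variable m.
Step 2: After the loop, m = 8 (final value).
Step 3: handlers[1]() looks up m at call time and finds 8. This is the late binding gotcha. result = 8

The answer is 8.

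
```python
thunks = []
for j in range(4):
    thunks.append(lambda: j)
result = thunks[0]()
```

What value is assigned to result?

Step 1: The loop creates 4 lambdas, all referencing the same variable j.
Step 2: After the loop, j = 3 (final value).
Step 3: thunks[0]() looks up j at call time and finds 3. This is the late binding gotcha. result = 3

The answer is 3.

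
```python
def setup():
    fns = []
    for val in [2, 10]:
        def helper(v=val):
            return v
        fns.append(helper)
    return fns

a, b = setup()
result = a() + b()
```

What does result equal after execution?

Step 1: Default argument v=val captures val at each iteration.
Step 2: a() returns 2 (captured at first iteration), b() returns 10 (captured at second).
Step 3: result = 2 + 10 = 12

The answer is 12.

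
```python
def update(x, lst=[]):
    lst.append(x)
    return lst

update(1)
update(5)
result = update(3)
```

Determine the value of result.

Step 1: Mutable default argument gotcha! The list [] is created once.
Step 2: Each call appends to the SAME list: [1], [1, 5], [1, 5, 3].
Step 3: result = [1, 5, 3]

The answer is [1, 5, 3].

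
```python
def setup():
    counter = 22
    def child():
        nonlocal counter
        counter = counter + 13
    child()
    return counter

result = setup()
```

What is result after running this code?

Step 1: setup() sets counter = 22.
Step 2: child() uses nonlocal to modify counter in setup's scope: counter = 22 + 13 = 35.
Step 3: setup() returns the modified counter = 35

The answer is 35.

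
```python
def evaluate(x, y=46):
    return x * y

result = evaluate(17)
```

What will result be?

Step 1: evaluate(17) uses default y = 46.
Step 2: Returns 17 * 46 = 782.
Step 3: result = 782

The answer is 782.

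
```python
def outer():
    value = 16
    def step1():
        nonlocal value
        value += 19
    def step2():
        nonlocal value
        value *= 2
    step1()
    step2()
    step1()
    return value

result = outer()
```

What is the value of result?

Step 1: value = 16.
Step 2: step1(): value = 16 + 19 = 35.
Step 3: step2(): value = 35 * 2 = 70.
Step 4: step1(): value = 70 + 19 = 89. result = 89

The answer is 89.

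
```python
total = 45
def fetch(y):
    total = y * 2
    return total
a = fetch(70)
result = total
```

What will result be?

Step 1: Global total = 45.
Step 2: fetch(70) creates local total = 70 * 2 = 140.
Step 3: Global total unchanged because no global keyword. result = 45

The answer is 45.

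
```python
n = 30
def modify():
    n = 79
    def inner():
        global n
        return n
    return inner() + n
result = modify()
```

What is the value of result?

Step 1: Global n = 30. modify() shadows with local n = 79.
Step 2: inner() uses global keyword, so inner() returns global n = 30.
Step 3: modify() returns 30 + 79 = 109

The answer is 109.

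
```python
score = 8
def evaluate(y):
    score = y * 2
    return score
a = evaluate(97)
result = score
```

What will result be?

Step 1: Global score = 8.
Step 2: evaluate(97) creates local score = 97 * 2 = 194.
Step 3: Global score unchanged because no global keyword. result = 8

The answer is 8.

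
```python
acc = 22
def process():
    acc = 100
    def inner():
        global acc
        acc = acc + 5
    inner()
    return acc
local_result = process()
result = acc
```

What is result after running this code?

Step 1: Global acc = 22. process() creates local acc = 100.
Step 2: inner() declares global acc and adds 5: global acc = 22 + 5 = 27.
Step 3: process() returns its local acc = 100 (unaffected by inner).
Step 4: result = global acc = 27

The answer is 27.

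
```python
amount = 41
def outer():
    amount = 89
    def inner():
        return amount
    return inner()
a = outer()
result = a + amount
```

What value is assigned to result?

Step 1: outer() has local amount = 89. inner() reads from enclosing.
Step 2: outer() returns 89. Global amount = 41 unchanged.
Step 3: result = 89 + 41 = 130

The answer is 130.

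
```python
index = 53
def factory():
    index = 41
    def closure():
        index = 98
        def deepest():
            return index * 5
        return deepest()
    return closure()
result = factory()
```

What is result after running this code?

Step 1: deepest() looks up index through LEGB: not local, finds index = 98 in enclosing closure().
Step 2: Returns 98 * 5 = 490.
Step 3: result = 490

The answer is 490.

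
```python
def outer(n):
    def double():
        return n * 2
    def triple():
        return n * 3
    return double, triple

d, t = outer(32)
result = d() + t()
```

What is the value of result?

Step 1: Both closures capture the same n = 32.
Step 2: d() = 32 * 2 = 64, t() = 32 * 3 = 96.
Step 3: result = 64 + 96 = 160

The answer is 160.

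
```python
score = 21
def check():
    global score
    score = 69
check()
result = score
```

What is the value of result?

Step 1: score = 21 globally.
Step 2: check() declares global score and sets it to 69.
Step 3: After check(), global score = 69. result = 69

The answer is 69.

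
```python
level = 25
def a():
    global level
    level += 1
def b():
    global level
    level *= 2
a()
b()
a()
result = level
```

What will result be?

Step 1: level = 25.
Step 2: a(): level = 25 + 1 = 26.
Step 3: b(): level = 26 * 2 = 52.
Step 4: a(): level = 52 + 1 = 53

The answer is 53.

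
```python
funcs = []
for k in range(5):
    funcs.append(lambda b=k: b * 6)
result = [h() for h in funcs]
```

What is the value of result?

Step 1: Default arg b=k captures k at each iteration.
Step 2: funcs[k] has b defaulting to k, returns k * 6.
Step 3: result = [0, 6, 12, 18, 24]

The answer is [0, 6, 12, 18, 24].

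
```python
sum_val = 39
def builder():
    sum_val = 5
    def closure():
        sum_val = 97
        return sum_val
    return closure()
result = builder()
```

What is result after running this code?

Step 1: Three scopes define sum_val: global (39), builder (5), closure (97).
Step 2: closure() has its own local sum_val = 97, which shadows both enclosing and global.
Step 3: result = 97 (local wins in LEGB)

The answer is 97.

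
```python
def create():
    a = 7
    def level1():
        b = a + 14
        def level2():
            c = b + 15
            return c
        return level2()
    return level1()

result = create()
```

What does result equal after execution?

Step 1: a = 7. b = a + 14 = 21.
Step 2: c = b + 15 = 21 + 15 = 36.
Step 3: result = 36

The answer is 36.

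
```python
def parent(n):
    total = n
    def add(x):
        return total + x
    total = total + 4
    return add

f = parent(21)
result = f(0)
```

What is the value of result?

Step 1: parent(21) sets total = 21, then total = 21 + 4 = 25.
Step 2: Closures capture by reference, so add sees total = 25.
Step 3: f(0) returns 25 + 0 = 25

The answer is 25.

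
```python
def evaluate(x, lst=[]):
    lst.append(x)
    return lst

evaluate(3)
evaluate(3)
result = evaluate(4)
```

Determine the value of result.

Step 1: Mutable default argument gotcha! The list [] is created once.
Step 2: Each call appends to the SAME list: [3], [3, 3], [3, 3, 4].
Step 3: result = [3, 3, 4]

The answer is [3, 3, 4].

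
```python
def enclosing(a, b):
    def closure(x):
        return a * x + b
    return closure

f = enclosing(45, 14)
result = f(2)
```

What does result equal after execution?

Step 1: enclosing(45, 14) captures a = 45, b = 14.
Step 2: f(2) computes 45 * 2 + 14 = 104.
Step 3: result = 104

The answer is 104.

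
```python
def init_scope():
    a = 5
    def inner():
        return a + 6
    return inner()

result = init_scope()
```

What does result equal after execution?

Step 1: init_scope() defines a = 5.
Step 2: inner() reads a = 5 from enclosing scope, returns 5 + 6 = 11.
Step 3: result = 11

The answer is 11.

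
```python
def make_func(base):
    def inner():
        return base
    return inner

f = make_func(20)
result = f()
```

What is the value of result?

Step 1: make_func(20) creates closure capturing base = 20.
Step 2: f() returns the captured base = 20.
Step 3: result = 20

The answer is 20.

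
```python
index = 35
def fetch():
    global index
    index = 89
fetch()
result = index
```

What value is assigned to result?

Step 1: index = 35 globally.
Step 2: fetch() declares global index and sets it to 89.
Step 3: After fetch(), global index = 89. result = 89

The answer is 89.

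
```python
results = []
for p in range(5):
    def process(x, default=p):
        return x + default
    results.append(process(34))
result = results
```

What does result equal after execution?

Step 1: Default argument default=p is evaluated at function definition time.
Step 2: Each iteration creates process with default = current p value.
Step 3: process(34) returns 34 + default. results = [34, 35, 36, 37, 38]

The answer is [34, 35, 36, 37, 38].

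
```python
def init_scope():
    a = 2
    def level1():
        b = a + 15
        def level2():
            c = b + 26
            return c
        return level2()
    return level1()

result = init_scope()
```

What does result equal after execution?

Step 1: a = 2. b = a + 15 = 17.
Step 2: c = b + 26 = 17 + 26 = 43.
Step 3: result = 43

The answer is 43.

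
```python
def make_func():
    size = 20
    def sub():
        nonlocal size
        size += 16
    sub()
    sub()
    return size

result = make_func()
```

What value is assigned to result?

Step 1: size starts at 20.
Step 2: sub() is called 2 times, each adding 16.
Step 3: size = 20 + 16 * 2 = 52

The answer is 52.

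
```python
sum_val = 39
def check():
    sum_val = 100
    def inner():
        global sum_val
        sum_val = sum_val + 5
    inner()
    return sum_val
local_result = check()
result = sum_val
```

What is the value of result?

Step 1: Global sum_val = 39. check() creates local sum_val = 100.
Step 2: inner() declares global sum_val and adds 5: global sum_val = 39 + 5 = 44.
Step 3: check() returns its local sum_val = 100 (unaffected by inner).
Step 4: result = global sum_val = 44

The answer is 44.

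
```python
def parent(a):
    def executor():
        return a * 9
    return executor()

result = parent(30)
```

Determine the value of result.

Step 1: parent(30) binds parameter a = 30.
Step 2: executor() accesses a = 30 from enclosing scope.
Step 3: result = 30 * 9 = 270

The answer is 270.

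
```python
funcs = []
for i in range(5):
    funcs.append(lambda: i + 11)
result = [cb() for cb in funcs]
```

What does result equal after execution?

Step 1: All lambdas capture i by reference. After the loop, i = 4.
Step 2: Each call returns 4 + 11 = 15.
Step 3: result = [15, 15, 15, 15, 15]

The answer is [15, 15, 15, 15, 15].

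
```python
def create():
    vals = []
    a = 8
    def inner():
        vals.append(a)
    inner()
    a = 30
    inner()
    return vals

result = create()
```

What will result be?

Step 1: a = 8. inner() appends current a to vals.
Step 2: First inner(): appends 8. Then a = 30.
Step 3: Second inner(): appends 30 (closure sees updated a). result = [8, 30]

The answer is [8, 30].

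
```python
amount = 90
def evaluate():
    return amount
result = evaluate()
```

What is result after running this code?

Step 1: amount = 90 is defined in the global scope.
Step 2: evaluate() looks up amount. No local amount exists, so Python checks the global scope via LEGB rule and finds amount = 90.
Step 3: result = 90

The answer is 90.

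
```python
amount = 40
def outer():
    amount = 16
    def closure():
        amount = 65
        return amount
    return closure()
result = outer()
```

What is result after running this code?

Step 1: Three scopes define amount: global (40), outer (16), closure (65).
Step 2: closure() has its own local amount = 65, which shadows both enclosing and global.
Step 3: result = 65 (local wins in LEGB)

The answer is 65.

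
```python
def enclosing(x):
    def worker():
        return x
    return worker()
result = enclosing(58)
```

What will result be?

Step 1: enclosing(58) binds parameter x = 58.
Step 2: worker() looks up x in enclosing scope and finds the parameter x = 58.
Step 3: result = 58

The answer is 58.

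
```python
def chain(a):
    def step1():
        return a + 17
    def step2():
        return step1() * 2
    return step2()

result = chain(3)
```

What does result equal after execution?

Step 1: chain(3) captures a = 3.
Step 2: step2() calls step1() which returns 3 + 17 = 20.
Step 3: step2() returns 20 * 2 = 40

The answer is 40.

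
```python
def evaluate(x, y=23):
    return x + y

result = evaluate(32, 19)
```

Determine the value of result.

Step 1: evaluate(32, 19) overrides default y with 19.
Step 2: Returns 32 + 19 = 51.
Step 3: result = 51

The answer is 51.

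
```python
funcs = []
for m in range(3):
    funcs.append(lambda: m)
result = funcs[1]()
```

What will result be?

Step 1: The loop creates 3 lambdas, all referencing the same variable m.
Step 2: After the loop, m = 2 (final value).
Step 3: funcs[1]() looks up m at call time and finds 2. This is the late binding gotcha. result = 2

The answer is 2.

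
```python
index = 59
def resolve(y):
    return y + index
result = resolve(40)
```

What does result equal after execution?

Step 1: index = 59 is defined globally.
Step 2: resolve(40) uses parameter y = 40 and looks up index from global scope = 59.
Step 3: result = 40 + 59 = 99

The answer is 99.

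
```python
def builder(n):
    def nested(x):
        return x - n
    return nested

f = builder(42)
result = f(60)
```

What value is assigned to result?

Step 1: builder(42) creates a closure capturing n = 42.
Step 2: f(60) computes 60 - 42 = 18.
Step 3: result = 18

The answer is 18.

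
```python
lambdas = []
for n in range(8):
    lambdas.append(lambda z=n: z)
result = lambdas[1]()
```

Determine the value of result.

Step 1: Default argument z=n captures n's value at each iteration.
Step 2: lambdas[1] captured z = 1 when n was 1.
Step 3: result = 1

The answer is 1.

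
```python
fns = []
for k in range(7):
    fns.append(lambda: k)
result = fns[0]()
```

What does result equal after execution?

Step 1: The loop creates 7 lambdas, all referencing the same variable k.
Step 2: After the loop, k = 6 (final value).
Step 3: fns[0]() looks up k at call time and finds 6. This is the late binding gotcha. result = 6

The answer is 6.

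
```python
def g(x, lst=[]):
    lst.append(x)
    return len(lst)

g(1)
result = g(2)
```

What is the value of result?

Step 1: Mutable default list persists between calls.
Step 2: First call: lst = [1], len = 1. Second call: lst = [1, 2], len = 2.
Step 3: result = 2

The answer is 2.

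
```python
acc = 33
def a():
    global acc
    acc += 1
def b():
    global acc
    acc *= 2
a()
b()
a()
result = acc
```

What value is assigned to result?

Step 1: acc = 33.
Step 2: a(): acc = 33 + 1 = 34.
Step 3: b(): acc = 34 * 2 = 68.
Step 4: a(): acc = 68 + 1 = 69

The answer is 69.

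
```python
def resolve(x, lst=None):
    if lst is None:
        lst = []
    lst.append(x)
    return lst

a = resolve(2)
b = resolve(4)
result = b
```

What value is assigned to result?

Step 1: None default with guard creates a NEW list each call.
Step 2: a = [2] (fresh list). b = [4] (another fresh list).
Step 3: result = [4] (this is the fix for mutable default)

The answer is [4].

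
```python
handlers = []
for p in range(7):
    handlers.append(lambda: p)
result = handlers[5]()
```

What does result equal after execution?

Step 1: The loop creates 7 lambdas, all referencing the same variable p.
Step 2: After the loop, p = 6 (final value).
Step 3: handlers[5]() looks up p at call time and finds 6. This is the late binding gotcha. result = 6

The answer is 6.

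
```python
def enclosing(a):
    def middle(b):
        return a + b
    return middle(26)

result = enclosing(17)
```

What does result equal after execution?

Step 1: enclosing(17) passes a = 17.
Step 2: middle(26) has b = 26, reads a = 17 from enclosing.
Step 3: result = 17 + 26 = 43

The answer is 43.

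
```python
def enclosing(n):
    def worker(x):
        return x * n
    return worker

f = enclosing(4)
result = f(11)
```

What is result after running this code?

Step 1: enclosing(4) creates a closure capturing n = 4.
Step 2: f(11) computes 11 * 4 = 44.
Step 3: result = 44

The answer is 44.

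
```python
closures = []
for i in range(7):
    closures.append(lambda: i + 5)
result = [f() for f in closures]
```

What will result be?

Step 1: All lambdas capture i by reference. After the loop, i = 6.
Step 2: Each call returns 6 + 5 = 11.
Step 3: result = [11, 11, 11, 11, 11, 11, 11]

The answer is [11, 11, 11, 11, 11, 11, 11].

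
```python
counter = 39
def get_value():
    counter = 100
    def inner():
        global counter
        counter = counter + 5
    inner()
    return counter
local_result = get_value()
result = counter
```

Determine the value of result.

Step 1: Global counter = 39. get_value() creates local counter = 100.
Step 2: inner() declares global counter and adds 5: global counter = 39 + 5 = 44.
Step 3: get_value() returns its local counter = 100 (unaffected by inner).
Step 4: result = global counter = 44

The answer is 44.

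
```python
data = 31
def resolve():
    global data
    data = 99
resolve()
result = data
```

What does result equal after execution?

Step 1: data = 31 globally.
Step 2: resolve() declares global data and sets it to 99.
Step 3: After resolve(), global data = 99. result = 99

The answer is 99.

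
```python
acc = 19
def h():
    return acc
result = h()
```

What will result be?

Step 1: acc = 19 is defined in the global scope.
Step 2: h() looks up acc. No local acc exists, so Python checks the global scope via LEGB rule and finds acc = 19.
Step 3: result = 19

The answer is 19.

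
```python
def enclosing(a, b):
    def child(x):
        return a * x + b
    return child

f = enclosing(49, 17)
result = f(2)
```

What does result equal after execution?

Step 1: enclosing(49, 17) captures a = 49, b = 17.
Step 2: f(2) computes 49 * 2 + 17 = 115.
Step 3: result = 115

The answer is 115.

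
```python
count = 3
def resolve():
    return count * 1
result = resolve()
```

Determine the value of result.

Step 1: count = 3 is defined globally.
Step 2: resolve() looks up count from global scope = 3, then computes 3 * 1 = 3.
Step 3: result = 3

The answer is 3.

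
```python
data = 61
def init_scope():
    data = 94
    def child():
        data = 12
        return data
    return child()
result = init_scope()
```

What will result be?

Step 1: Three scopes define data: global (61), init_scope (94), child (12).
Step 2: child() has its own local data = 12, which shadows both enclosing and global.
Step 3: result = 12 (local wins in LEGB)

The answer is 12.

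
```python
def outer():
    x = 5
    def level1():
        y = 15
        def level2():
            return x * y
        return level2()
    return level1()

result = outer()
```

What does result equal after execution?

Step 1: x = 5 in outer. y = 15 in level1.
Step 2: level2() reads x = 5 and y = 15 from enclosing scopes.
Step 3: result = 5 * 15 = 75

The answer is 75.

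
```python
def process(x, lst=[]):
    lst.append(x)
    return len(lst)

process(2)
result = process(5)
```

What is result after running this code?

Step 1: Mutable default list persists between calls.
Step 2: First call: lst = [2], len = 1. Second call: lst = [2, 5], len = 2.
Step 3: result = 2

The answer is 2.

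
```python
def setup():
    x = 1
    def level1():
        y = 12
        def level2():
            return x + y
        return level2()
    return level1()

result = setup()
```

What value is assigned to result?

Step 1: x = 1 in setup. y = 12 in level1.
Step 2: level2() reads x = 1 and y = 12 from enclosing scopes.
Step 3: result = 1 + 12 = 13

The answer is 13.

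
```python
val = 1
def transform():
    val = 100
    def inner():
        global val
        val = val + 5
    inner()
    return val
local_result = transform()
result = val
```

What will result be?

Step 1: Global val = 1. transform() creates local val = 100.
Step 2: inner() declares global val and adds 5: global val = 1 + 5 = 6.
Step 3: transform() returns its local val = 100 (unaffected by inner).
Step 4: result = global val = 6

The answer is 6.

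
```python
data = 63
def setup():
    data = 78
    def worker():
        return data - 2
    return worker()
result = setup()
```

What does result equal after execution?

Step 1: setup() shadows global data with data = 78.
Step 2: worker() finds data = 78 in enclosing scope, computes 78 - 2 = 76.
Step 3: result = 76

The answer is 76.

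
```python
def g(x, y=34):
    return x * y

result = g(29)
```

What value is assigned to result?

Step 1: g(29) uses default y = 34.
Step 2: Returns 29 * 34 = 986.
Step 3: result = 986

The answer is 986.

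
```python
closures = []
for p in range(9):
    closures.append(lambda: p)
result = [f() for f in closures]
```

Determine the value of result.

Step 1: All 9 lambdas share the same variable p.
Step 2: After the loop, p = 8.
Step 3: Each call returns 8. result = [8, 8, 8, 8, 8, 8, 8, 8, 8]

The answer is [8, 8, 8, 8, 8, 8, 8, 8, 8].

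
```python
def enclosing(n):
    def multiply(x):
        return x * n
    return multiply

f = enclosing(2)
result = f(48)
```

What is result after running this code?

Step 1: enclosing(2) returns multiply closure with n = 2.
Step 2: f(48) computes 48 * 2 = 96.
Step 3: result = 96

The answer is 96.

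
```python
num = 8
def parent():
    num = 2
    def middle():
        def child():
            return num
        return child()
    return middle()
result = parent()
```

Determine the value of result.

Step 1: parent() defines num = 2. middle() and child() have no local num.
Step 2: child() checks local (none), enclosing middle() (none), enclosing parent() and finds num = 2.
Step 3: result = 2

The answer is 2.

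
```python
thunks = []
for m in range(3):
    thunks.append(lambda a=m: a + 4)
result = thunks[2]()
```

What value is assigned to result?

Step 1: Default argument a=m captures m's value at definition time.
Step 2: thunks[2] was defined when m = 2, so a defaults to 2.
Step 3: result = 2 + 4 = 6 (default arg fixes the late binding issue)

The answer is 6.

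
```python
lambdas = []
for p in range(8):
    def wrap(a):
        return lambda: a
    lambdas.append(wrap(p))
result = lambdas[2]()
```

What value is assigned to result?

Step 1: wrap(p) creates a new scope capturing a = p at call time.
Step 2: lambdas[2] = wrap(2), so its lambda captures a = 2.
Step 3: result = 2 (closure factory fixes late binding)

The answer is 2.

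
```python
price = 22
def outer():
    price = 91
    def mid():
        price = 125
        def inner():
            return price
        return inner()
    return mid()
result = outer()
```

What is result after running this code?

Step 1: Three levels of shadowing: global 22, outer 91, mid 125.
Step 2: inner() finds price = 125 in enclosing mid() scope.
Step 3: result = 125

The answer is 125.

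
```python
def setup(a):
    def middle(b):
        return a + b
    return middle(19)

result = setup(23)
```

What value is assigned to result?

Step 1: setup(23) passes a = 23.
Step 2: middle(19) has b = 19, reads a = 23 from enclosing.
Step 3: result = 23 + 19 = 42

The answer is 42.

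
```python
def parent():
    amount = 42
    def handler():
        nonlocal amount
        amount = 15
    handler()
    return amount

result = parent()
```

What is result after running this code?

Step 1: parent() sets amount = 42.
Step 2: handler() uses nonlocal to reassign amount = 15.
Step 3: result = 15

The answer is 15.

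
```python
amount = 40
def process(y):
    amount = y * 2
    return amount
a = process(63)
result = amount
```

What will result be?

Step 1: Global amount = 40.
Step 2: process(63) creates local amount = 63 * 2 = 126.
Step 3: Global amount unchanged because no global keyword. result = 40

The answer is 40.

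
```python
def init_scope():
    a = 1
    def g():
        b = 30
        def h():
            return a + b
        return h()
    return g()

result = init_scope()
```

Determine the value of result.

Step 1: init_scope() defines a = 1. g() defines b = 30.
Step 2: h() accesses both from enclosing scopes: a = 1, b = 30.
Step 3: result = 1 + 30 = 31

The answer is 31.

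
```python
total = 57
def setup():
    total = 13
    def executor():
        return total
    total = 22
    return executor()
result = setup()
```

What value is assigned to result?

Step 1: setup() sets total = 13, then later total = 22.
Step 2: executor() is called after total is reassigned to 22. Closures capture variables by reference, not by value.
Step 3: result = 22

The answer is 22.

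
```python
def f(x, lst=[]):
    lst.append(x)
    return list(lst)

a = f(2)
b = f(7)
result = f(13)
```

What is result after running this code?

Step 1: Default list is shared. list() creates copies for return values.
Step 2: Internal list grows: [2] -> [2, 7] -> [2, 7, 13].
Step 3: result = [2, 7, 13]

The answer is [2, 7, 13].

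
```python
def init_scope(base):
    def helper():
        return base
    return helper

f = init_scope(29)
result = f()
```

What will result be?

Step 1: init_scope(29) creates closure capturing base = 29.
Step 2: f() returns the captured base = 29.
Step 3: result = 29

The answer is 29.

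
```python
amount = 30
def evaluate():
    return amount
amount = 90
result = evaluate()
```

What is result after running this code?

Step 1: amount is first set to 30, then reassigned to 90.
Step 2: evaluate() is called after the reassignment, so it looks up the current global amount = 90.
Step 3: result = 90

The answer is 90.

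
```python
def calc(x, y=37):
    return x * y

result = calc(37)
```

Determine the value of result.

Step 1: calc(37) uses default y = 37.
Step 2: Returns 37 * 37 = 1369.
Step 3: result = 1369

The answer is 1369.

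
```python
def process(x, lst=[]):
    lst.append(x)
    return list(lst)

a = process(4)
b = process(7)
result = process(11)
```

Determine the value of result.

Step 1: Default list is shared. list() creates copies for return values.
Step 2: Internal list grows: [4] -> [4, 7] -> [4, 7, 11].
Step 3: result = [4, 7, 11]

The answer is [4, 7, 11].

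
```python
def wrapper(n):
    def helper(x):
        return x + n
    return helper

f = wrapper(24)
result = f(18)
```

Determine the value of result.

Step 1: wrapper(24) creates a closure that captures n = 24.
Step 2: f(18) calls the closure with x = 18, returning 18 + 24 = 42.
Step 3: result = 42

The answer is 42.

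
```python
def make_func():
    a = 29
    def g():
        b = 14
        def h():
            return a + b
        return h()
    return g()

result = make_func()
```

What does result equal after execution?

Step 1: make_func() defines a = 29. g() defines b = 14.
Step 2: h() accesses both from enclosing scopes: a = 29, b = 14.
Step 3: result = 29 + 14 = 43

The answer is 43.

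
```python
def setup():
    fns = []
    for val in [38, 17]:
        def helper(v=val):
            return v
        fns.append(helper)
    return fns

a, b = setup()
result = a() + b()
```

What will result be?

Step 1: Default argument v=val captures val at each iteration.
Step 2: a() returns 38 (captured at first iteration), b() returns 17 (captured at second).
Step 3: result = 38 + 17 = 55

The answer is 55.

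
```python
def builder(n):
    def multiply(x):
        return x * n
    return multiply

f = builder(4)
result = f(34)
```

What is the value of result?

Step 1: builder(4) returns multiply closure with n = 4.
Step 2: f(34) computes 34 * 4 = 136.
Step 3: result = 136

The answer is 136.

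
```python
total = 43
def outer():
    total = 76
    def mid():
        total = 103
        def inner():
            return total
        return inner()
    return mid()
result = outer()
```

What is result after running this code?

Step 1: Three levels of shadowing: global 43, outer 76, mid 103.
Step 2: inner() finds total = 103 in enclosing mid() scope.
Step 3: result = 103

The answer is 103.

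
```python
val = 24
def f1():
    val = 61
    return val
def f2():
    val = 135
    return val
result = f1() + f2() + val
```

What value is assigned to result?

Step 1: Each function shadows global val with its own local.
Step 2: f1() returns 61, f2() returns 135.
Step 3: Global val = 24 is unchanged. result = 61 + 135 + 24 = 220

The answer is 220.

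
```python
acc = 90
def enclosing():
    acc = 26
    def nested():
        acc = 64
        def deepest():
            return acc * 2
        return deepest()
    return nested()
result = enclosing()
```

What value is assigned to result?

Step 1: deepest() looks up acc through LEGB: not local, finds acc = 64 in enclosing nested().
Step 2: Returns 64 * 2 = 128.
Step 3: result = 128

The answer is 128.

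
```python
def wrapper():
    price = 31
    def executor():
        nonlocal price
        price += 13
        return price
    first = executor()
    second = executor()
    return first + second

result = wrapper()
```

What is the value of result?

Step 1: price starts at 31.
Step 2: First call: price = 31 + 13 = 44, returns 44.
Step 3: Second call: price = 44 + 13 = 57, returns 57.
Step 4: result = 44 + 57 = 101

The answer is 101.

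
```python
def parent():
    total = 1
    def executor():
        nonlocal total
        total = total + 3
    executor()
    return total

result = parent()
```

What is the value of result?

Step 1: parent() sets total = 1.
Step 2: executor() uses nonlocal to modify total in parent's scope: total = 1 + 3 = 4.
Step 3: parent() returns the modified total = 4

The answer is 4.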